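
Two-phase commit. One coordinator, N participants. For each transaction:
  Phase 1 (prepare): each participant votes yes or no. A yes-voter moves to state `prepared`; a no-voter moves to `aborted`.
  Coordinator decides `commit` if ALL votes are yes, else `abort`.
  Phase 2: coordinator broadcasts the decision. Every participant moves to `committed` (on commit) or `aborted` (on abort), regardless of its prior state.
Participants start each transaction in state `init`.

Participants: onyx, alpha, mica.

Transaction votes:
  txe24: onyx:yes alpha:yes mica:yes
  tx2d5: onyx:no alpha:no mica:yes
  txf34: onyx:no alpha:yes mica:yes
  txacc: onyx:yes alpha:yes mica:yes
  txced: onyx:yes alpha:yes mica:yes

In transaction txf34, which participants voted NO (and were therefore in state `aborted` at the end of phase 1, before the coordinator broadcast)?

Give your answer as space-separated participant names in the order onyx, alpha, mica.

Answer: onyx

Derivation:
Txn txf34 phase 1: onyx no -> aborted; alpha yes -> prepared; mica yes -> prepared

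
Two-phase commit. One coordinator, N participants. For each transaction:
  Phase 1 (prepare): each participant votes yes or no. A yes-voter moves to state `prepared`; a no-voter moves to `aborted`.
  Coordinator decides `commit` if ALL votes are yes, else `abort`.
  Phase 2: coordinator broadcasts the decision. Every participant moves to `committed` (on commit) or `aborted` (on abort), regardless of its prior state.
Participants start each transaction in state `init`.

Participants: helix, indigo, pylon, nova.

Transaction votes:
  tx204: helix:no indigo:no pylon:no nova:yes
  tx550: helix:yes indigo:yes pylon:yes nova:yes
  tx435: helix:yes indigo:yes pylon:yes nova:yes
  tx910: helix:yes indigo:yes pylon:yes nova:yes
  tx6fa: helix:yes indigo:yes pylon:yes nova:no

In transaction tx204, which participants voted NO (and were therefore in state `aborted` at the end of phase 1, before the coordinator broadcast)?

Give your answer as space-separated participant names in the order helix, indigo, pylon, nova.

Answer: helix indigo pylon

Derivation:
Txn tx204 phase 1: helix no -> aborted; indigo no -> aborted; pylon no -> aborted; nova yes -> prepared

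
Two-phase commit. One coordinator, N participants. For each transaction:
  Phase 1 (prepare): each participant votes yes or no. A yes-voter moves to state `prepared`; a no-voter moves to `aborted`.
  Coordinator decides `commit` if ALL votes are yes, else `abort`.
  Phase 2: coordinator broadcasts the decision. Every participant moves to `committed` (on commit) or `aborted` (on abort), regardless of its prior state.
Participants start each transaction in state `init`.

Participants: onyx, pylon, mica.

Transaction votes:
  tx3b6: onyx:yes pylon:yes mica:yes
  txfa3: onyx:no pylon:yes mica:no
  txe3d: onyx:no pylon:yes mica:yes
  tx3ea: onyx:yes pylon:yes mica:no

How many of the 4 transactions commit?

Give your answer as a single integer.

Answer: 1

Derivation:
tx3b6: all yes -> commit (commits=1)
txfa3: no from onyx, mica -> abort (commits=1)
txe3d: no from onyx -> abort (commits=1)
tx3ea: no from mica -> abort (commits=1)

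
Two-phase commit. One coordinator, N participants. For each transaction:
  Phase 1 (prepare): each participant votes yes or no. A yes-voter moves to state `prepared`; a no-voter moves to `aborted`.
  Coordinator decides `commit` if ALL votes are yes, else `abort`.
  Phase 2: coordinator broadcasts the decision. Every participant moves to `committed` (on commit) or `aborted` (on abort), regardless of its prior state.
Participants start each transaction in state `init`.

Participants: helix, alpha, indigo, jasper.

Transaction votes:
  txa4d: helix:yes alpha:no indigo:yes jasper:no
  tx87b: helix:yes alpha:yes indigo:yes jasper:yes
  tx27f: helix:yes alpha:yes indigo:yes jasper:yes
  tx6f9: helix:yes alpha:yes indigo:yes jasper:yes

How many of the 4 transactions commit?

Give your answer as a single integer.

txa4d: no from alpha, jasper -> abort (commits=0)
tx87b: all yes -> commit (commits=1)
tx27f: all yes -> commit (commits=2)
tx6f9: all yes -> commit (commits=3)

Answer: 3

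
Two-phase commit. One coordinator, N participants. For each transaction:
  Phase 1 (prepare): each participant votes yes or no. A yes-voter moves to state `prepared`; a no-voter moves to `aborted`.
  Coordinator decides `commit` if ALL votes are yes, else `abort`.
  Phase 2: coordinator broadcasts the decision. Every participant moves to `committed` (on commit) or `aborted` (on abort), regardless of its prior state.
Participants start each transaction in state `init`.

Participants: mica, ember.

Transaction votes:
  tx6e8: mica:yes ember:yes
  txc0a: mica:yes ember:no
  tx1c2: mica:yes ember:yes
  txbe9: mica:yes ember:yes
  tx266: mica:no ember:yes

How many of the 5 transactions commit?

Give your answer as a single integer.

Answer: 3

Derivation:
tx6e8: all yes -> commit (commits=1)
txc0a: no from ember -> abort (commits=1)
tx1c2: all yes -> commit (commits=2)
txbe9: all yes -> commit (commits=3)
tx266: no from mica -> abort (commits=3)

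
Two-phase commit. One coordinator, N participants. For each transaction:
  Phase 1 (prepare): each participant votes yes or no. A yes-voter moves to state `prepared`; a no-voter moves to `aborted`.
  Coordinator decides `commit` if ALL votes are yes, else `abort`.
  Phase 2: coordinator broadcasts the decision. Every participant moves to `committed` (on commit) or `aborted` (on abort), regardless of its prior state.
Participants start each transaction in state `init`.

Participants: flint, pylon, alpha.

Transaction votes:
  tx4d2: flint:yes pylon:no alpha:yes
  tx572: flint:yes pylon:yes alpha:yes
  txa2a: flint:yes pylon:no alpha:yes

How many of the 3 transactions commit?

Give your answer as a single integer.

tx4d2: no from pylon -> abort (commits=0)
tx572: all yes -> commit (commits=1)
txa2a: no from pylon -> abort (commits=1)

Answer: 1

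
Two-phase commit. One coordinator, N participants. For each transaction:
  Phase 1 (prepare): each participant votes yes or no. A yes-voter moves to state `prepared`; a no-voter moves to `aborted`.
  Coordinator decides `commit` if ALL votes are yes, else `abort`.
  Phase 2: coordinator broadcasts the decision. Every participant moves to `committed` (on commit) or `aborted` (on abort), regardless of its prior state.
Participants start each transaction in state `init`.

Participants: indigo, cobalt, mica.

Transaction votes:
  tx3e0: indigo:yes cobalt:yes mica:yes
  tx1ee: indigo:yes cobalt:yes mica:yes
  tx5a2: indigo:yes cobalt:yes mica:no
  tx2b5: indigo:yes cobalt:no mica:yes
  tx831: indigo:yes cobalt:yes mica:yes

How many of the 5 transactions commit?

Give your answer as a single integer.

Answer: 3

Derivation:
tx3e0: all yes -> commit (commits=1)
tx1ee: all yes -> commit (commits=2)
tx5a2: no from mica -> abort (commits=2)
tx2b5: no from cobalt -> abort (commits=2)
tx831: all yes -> commit (commits=3)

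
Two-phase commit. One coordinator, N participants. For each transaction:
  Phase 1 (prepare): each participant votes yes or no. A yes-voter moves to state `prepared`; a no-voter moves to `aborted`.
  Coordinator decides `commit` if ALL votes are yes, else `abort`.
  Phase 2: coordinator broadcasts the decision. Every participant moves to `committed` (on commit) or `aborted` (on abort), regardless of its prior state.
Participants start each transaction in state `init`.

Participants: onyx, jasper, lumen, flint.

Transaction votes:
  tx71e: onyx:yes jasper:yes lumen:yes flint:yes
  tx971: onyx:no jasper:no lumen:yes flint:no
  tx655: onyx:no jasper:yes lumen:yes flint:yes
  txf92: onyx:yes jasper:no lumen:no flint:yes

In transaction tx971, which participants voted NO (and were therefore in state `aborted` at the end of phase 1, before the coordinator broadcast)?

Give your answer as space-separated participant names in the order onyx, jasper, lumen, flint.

Txn tx971 phase 1: onyx no -> aborted; jasper no -> aborted; lumen yes -> prepared; flint no -> aborted

Answer: onyx jasper flint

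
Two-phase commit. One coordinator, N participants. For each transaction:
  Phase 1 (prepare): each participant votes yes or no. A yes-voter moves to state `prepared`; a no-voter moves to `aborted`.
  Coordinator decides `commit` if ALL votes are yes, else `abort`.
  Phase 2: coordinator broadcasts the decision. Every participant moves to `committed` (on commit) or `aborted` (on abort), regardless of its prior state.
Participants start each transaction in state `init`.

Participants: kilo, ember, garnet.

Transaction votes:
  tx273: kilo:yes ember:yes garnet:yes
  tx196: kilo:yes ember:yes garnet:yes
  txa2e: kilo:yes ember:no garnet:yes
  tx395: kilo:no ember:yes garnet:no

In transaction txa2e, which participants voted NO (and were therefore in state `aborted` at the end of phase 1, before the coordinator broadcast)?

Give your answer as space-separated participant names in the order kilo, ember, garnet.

Answer: ember

Derivation:
Txn txa2e phase 1: kilo yes -> prepared; ember no -> aborted; garnet yes -> prepared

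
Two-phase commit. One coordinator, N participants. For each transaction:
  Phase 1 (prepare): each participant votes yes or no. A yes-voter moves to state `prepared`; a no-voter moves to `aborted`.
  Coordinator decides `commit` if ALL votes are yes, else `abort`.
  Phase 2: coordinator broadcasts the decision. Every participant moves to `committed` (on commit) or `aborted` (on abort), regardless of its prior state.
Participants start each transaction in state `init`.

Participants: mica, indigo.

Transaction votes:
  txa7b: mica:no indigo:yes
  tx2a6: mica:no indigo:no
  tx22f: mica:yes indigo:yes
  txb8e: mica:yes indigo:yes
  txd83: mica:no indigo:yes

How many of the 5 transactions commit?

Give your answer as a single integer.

Answer: 2

Derivation:
txa7b: no from mica -> abort (commits=0)
tx2a6: no from mica, indigo -> abort (commits=0)
tx22f: all yes -> commit (commits=1)
txb8e: all yes -> commit (commits=2)
txd83: no from mica -> abort (commits=2)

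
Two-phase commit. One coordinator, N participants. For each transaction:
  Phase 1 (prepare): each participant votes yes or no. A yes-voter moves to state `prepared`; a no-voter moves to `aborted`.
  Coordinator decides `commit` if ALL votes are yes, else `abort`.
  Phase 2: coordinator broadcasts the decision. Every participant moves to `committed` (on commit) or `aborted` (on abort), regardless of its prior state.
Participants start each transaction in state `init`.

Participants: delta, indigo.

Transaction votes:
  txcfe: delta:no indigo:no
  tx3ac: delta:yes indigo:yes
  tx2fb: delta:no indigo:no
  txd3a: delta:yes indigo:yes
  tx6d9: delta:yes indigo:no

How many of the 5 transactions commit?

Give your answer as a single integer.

txcfe: no from delta, indigo -> abort (commits=0)
tx3ac: all yes -> commit (commits=1)
tx2fb: no from delta, indigo -> abort (commits=1)
txd3a: all yes -> commit (commits=2)
tx6d9: no from indigo -> abort (commits=2)

Answer: 2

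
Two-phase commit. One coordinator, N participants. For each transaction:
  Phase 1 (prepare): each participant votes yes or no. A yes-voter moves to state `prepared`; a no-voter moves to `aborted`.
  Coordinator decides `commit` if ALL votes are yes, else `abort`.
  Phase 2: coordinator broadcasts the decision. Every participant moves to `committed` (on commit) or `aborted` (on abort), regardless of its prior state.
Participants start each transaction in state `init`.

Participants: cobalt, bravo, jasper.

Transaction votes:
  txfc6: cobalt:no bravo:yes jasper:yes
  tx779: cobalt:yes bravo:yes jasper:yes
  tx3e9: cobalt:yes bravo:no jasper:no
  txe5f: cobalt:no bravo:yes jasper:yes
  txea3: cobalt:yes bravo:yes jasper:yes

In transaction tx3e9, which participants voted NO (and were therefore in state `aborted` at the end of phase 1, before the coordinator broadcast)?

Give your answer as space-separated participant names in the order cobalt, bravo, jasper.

Answer: bravo jasper

Derivation:
Txn tx3e9 phase 1: cobalt yes -> prepared; bravo no -> aborted; jasper no -> aborted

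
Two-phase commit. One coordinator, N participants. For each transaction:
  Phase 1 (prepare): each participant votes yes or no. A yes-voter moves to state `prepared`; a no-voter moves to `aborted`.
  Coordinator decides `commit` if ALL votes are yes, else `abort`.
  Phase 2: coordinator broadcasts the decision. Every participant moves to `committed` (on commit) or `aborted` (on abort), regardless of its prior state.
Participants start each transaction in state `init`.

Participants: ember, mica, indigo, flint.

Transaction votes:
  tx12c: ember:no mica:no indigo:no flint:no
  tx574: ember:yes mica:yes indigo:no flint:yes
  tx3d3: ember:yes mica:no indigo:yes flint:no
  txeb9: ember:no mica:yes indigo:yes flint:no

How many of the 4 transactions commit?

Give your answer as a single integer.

tx12c: no from ember, mica, indigo, flint -> abort (commits=0)
tx574: no from indigo -> abort (commits=0)
tx3d3: no from mica, flint -> abort (commits=0)
txeb9: no from ember, flint -> abort (commits=0)

Answer: 0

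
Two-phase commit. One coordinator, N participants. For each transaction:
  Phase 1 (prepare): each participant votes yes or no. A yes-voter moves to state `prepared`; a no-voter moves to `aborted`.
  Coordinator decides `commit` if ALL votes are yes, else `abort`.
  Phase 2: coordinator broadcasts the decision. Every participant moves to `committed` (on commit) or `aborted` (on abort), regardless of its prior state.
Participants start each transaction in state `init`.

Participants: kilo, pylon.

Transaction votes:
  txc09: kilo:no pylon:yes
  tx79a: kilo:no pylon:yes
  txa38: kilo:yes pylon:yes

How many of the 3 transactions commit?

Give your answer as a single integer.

txc09: no from kilo -> abort (commits=0)
tx79a: no from kilo -> abort (commits=0)
txa38: all yes -> commit (commits=1)

Answer: 1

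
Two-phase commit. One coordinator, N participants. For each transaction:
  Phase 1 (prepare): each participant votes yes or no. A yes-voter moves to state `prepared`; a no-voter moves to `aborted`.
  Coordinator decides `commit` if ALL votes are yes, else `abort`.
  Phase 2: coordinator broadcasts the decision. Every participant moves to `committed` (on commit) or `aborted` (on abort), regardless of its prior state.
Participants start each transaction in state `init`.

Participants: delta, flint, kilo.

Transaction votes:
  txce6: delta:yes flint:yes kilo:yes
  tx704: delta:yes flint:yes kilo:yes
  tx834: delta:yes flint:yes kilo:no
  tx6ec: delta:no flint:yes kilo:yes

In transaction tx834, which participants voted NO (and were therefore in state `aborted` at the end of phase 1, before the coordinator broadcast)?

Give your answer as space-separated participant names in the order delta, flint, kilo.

Answer: kilo

Derivation:
Txn tx834 phase 1: delta yes -> prepared; flint yes -> prepared; kilo no -> aborted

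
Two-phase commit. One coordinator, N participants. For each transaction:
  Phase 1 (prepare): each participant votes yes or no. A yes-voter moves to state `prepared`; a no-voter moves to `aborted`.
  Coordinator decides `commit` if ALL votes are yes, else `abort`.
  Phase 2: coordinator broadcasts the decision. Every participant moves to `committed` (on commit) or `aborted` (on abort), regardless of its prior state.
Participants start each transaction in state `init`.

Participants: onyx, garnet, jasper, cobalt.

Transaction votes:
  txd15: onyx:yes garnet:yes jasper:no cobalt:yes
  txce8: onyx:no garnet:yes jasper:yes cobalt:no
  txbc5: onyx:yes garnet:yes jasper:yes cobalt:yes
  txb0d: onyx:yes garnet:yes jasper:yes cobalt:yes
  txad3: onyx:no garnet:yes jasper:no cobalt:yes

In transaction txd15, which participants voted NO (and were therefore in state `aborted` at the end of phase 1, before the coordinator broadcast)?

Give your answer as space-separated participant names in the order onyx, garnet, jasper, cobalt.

Txn txd15 phase 1: onyx yes -> prepared; garnet yes -> prepared; jasper no -> aborted; cobalt yes -> prepared

Answer: jasper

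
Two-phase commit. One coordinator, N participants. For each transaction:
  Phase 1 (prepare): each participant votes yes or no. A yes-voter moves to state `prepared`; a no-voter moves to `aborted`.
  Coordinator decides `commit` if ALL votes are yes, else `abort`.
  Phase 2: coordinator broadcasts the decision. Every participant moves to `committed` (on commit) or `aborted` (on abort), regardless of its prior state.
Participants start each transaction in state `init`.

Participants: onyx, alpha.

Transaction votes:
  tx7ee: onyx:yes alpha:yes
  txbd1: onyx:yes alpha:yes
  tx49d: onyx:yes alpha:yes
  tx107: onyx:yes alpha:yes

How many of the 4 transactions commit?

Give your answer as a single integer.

tx7ee: all yes -> commit (commits=1)
txbd1: all yes -> commit (commits=2)
tx49d: all yes -> commit (commits=3)
tx107: all yes -> commit (commits=4)

Answer: 4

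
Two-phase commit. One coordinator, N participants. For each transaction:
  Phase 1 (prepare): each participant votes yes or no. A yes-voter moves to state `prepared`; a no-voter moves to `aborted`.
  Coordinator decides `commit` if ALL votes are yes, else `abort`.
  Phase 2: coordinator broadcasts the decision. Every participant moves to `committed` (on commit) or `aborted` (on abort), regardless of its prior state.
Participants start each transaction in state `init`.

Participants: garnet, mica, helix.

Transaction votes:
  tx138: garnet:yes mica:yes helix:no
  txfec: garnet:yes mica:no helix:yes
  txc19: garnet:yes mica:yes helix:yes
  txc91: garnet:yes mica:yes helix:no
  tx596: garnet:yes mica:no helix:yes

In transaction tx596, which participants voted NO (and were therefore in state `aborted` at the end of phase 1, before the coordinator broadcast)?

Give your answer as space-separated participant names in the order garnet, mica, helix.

Txn tx596 phase 1: garnet yes -> prepared; mica no -> aborted; helix yes -> prepared

Answer: mica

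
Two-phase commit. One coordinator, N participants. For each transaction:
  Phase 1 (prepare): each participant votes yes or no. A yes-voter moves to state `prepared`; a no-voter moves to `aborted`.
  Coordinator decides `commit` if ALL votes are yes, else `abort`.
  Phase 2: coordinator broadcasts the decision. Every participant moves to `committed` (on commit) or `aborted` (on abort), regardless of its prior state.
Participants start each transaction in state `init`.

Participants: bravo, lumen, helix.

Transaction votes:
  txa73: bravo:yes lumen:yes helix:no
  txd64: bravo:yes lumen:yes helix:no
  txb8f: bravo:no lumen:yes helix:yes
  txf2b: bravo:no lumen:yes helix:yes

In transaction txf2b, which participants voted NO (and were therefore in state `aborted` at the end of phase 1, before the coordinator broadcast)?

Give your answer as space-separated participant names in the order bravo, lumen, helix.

Answer: bravo

Derivation:
Txn txf2b phase 1: bravo no -> aborted; lumen yes -> prepared; helix yes -> prepared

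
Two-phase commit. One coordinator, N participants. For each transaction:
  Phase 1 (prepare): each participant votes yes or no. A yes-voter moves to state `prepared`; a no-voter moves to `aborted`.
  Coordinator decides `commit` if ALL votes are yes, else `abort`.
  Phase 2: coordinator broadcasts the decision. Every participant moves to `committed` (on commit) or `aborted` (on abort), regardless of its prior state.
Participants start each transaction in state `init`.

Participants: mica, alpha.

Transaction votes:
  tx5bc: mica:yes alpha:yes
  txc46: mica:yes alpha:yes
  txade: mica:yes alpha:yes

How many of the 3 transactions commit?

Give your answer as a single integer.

Answer: 3

Derivation:
tx5bc: all yes -> commit (commits=1)
txc46: all yes -> commit (commits=2)
txade: all yes -> commit (commits=3)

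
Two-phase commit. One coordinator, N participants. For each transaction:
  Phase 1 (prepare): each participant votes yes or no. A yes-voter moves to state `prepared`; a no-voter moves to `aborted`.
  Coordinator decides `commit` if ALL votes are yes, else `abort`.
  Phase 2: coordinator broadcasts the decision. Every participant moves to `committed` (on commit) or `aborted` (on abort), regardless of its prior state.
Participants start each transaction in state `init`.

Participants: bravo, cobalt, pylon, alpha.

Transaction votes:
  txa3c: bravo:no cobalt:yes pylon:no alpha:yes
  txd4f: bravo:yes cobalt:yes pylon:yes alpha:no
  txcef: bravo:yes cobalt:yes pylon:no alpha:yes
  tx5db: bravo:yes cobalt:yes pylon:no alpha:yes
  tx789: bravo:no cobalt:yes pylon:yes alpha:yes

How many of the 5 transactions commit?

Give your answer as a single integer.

Answer: 0

Derivation:
txa3c: no from bravo, pylon -> abort (commits=0)
txd4f: no from alpha -> abort (commits=0)
txcef: no from pylon -> abort (commits=0)
tx5db: no from pylon -> abort (commits=0)
tx789: no from bravo -> abort (commits=0)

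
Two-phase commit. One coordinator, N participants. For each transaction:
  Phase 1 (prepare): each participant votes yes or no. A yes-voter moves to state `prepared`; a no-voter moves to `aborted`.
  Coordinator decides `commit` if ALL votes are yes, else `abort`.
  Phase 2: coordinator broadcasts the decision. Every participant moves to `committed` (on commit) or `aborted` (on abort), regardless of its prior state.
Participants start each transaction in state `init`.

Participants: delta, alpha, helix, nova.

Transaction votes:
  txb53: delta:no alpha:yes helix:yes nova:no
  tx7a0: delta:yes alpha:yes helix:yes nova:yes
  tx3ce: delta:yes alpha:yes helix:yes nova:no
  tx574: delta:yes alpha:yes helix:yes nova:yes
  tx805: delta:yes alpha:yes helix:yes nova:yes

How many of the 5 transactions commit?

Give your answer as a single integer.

Answer: 3

Derivation:
txb53: no from delta, nova -> abort (commits=0)
tx7a0: all yes -> commit (commits=1)
tx3ce: no from nova -> abort (commits=1)
tx574: all yes -> commit (commits=2)
tx805: all yes -> commit (commits=3)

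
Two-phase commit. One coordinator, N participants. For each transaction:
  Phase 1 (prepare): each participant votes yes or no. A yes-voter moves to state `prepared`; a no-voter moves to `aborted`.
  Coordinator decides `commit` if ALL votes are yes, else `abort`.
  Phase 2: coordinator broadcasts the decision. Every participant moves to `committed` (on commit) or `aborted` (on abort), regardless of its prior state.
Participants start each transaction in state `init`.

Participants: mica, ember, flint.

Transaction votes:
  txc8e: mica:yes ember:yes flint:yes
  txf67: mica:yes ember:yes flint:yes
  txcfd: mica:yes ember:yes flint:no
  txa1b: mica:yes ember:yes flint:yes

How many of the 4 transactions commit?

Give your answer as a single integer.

Answer: 3

Derivation:
txc8e: all yes -> commit (commits=1)
txf67: all yes -> commit (commits=2)
txcfd: no from flint -> abort (commits=2)
txa1b: all yes -> commit (commits=3)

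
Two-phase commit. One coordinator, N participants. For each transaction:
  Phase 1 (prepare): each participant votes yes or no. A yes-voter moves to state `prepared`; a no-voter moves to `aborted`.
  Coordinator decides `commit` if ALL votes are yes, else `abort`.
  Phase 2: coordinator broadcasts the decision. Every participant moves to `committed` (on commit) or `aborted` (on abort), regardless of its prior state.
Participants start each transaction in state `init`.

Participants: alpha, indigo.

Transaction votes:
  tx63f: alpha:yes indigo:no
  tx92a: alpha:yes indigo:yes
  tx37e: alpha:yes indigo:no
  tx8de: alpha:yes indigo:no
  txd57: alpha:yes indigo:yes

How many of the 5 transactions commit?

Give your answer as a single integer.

Answer: 2

Derivation:
tx63f: no from indigo -> abort (commits=0)
tx92a: all yes -> commit (commits=1)
tx37e: no from indigo -> abort (commits=1)
tx8de: no from indigo -> abort (commits=1)
txd57: all yes -> commit (commits=2)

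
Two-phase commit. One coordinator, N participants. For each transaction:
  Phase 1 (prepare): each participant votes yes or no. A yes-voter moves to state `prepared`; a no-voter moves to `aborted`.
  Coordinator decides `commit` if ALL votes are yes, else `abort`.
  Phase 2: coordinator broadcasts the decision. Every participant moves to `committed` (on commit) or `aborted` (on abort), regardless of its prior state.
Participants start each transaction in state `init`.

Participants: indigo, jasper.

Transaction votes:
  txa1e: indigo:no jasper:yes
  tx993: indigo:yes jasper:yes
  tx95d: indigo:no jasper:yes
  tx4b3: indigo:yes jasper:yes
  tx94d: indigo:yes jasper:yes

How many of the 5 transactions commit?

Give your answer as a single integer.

txa1e: no from indigo -> abort (commits=0)
tx993: all yes -> commit (commits=1)
tx95d: no from indigo -> abort (commits=1)
tx4b3: all yes -> commit (commits=2)
tx94d: all yes -> commit (commits=3)

Answer: 3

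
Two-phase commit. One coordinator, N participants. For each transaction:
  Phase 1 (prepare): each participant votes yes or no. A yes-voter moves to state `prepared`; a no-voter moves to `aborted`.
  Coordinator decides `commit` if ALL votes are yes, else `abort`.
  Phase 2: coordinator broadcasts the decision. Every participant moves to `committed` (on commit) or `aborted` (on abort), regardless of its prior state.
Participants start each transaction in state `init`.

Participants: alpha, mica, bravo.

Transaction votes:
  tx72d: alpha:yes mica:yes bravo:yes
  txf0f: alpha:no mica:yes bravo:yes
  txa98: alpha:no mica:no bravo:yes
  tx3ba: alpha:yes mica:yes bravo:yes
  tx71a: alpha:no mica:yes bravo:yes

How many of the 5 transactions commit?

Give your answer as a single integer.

tx72d: all yes -> commit (commits=1)
txf0f: no from alpha -> abort (commits=1)
txa98: no from alpha, mica -> abort (commits=1)
tx3ba: all yes -> commit (commits=2)
tx71a: no from alpha -> abort (commits=2)

Answer: 2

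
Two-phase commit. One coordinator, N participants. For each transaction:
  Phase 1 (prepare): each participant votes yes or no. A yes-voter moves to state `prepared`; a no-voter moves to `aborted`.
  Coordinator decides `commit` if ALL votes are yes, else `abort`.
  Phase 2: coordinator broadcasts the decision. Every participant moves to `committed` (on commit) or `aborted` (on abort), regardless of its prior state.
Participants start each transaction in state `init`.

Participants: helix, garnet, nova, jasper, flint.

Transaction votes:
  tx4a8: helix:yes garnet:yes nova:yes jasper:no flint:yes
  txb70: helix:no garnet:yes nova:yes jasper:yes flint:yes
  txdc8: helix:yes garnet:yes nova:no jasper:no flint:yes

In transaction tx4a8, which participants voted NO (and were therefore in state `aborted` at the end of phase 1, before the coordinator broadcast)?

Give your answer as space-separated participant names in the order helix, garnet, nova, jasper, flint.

Answer: jasper

Derivation:
Txn tx4a8 phase 1: helix yes -> prepared; garnet yes -> prepared; nova yes -> prepared; jasper no -> aborted; flint yes -> prepared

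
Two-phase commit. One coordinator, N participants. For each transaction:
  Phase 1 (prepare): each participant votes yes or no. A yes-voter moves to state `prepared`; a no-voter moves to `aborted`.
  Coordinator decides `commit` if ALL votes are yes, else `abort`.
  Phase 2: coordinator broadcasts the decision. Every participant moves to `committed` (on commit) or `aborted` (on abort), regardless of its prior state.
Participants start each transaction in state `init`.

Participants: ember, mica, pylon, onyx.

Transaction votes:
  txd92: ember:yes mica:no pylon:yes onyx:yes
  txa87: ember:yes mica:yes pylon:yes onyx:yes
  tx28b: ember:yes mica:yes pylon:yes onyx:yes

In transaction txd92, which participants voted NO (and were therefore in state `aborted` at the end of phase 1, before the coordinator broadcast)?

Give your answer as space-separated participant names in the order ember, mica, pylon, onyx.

Txn txd92 phase 1: ember yes -> prepared; mica no -> aborted; pylon yes -> prepared; onyx yes -> prepared

Answer: mica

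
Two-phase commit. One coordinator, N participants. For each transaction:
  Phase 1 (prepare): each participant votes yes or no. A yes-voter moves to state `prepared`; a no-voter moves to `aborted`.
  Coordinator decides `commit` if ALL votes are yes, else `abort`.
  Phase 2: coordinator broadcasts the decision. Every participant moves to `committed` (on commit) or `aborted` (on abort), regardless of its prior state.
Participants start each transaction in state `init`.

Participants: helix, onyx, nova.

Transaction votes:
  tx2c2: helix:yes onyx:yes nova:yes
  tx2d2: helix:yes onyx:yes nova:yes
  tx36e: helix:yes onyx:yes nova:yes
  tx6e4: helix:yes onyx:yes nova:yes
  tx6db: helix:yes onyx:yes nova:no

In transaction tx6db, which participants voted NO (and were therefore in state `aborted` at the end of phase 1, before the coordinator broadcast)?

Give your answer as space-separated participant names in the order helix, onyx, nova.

Answer: nova

Derivation:
Txn tx6db phase 1: helix yes -> prepared; onyx yes -> prepared; nova no -> aborted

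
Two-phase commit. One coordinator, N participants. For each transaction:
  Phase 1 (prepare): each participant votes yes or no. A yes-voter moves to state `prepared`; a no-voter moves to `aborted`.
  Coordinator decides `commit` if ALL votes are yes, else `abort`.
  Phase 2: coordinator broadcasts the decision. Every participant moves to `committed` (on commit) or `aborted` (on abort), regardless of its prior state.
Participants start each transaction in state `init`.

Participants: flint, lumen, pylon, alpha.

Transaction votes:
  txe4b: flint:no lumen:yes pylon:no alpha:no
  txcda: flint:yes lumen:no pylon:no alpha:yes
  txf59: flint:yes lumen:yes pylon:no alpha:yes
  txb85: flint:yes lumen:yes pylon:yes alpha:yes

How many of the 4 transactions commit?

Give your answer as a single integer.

txe4b: no from flint, pylon, alpha -> abort (commits=0)
txcda: no from lumen, pylon -> abort (commits=0)
txf59: no from pylon -> abort (commits=0)
txb85: all yes -> commit (commits=1)

Answer: 1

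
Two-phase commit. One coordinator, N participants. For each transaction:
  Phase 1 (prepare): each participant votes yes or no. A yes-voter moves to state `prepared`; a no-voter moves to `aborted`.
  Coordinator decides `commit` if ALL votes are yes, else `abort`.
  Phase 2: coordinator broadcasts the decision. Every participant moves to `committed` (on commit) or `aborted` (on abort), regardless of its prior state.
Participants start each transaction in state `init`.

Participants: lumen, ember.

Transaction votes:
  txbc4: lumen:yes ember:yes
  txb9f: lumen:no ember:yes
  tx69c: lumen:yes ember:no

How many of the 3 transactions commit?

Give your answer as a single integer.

Answer: 1

Derivation:
txbc4: all yes -> commit (commits=1)
txb9f: no from lumen -> abort (commits=1)
tx69c: no from ember -> abort (commits=1)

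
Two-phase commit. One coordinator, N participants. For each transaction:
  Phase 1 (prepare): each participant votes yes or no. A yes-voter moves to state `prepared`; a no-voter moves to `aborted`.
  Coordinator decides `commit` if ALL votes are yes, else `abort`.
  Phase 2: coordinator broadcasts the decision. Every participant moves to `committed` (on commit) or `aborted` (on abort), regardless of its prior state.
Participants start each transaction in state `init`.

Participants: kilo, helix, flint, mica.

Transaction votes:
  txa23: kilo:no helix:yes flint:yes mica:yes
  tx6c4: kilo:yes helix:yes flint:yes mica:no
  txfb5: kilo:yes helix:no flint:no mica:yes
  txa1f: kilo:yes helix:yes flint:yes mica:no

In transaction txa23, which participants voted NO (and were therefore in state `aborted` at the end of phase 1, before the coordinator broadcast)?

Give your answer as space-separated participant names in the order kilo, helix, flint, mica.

Txn txa23 phase 1: kilo no -> aborted; helix yes -> prepared; flint yes -> prepared; mica yes -> prepared

Answer: kilo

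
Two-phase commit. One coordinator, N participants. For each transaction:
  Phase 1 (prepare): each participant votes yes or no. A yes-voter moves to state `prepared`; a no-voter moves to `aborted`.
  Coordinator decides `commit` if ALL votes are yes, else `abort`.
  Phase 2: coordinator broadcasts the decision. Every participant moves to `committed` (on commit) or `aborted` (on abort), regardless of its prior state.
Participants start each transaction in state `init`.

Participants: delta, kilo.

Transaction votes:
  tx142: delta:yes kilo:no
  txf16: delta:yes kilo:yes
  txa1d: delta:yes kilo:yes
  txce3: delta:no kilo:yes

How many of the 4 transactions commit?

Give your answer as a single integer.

tx142: no from kilo -> abort (commits=0)
txf16: all yes -> commit (commits=1)
txa1d: all yes -> commit (commits=2)
txce3: no from delta -> abort (commits=2)

Answer: 2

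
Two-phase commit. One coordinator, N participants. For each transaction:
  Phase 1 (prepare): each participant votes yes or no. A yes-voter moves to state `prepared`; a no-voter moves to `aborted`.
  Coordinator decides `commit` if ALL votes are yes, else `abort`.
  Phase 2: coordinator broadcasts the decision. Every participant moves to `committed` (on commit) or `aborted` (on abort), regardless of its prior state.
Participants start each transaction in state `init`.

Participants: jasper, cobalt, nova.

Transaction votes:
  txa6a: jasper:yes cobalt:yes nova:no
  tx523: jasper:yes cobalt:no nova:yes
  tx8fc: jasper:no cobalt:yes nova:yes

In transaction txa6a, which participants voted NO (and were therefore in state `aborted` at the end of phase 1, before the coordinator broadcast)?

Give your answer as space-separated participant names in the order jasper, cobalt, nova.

Txn txa6a phase 1: jasper yes -> prepared; cobalt yes -> prepared; nova no -> aborted

Answer: nova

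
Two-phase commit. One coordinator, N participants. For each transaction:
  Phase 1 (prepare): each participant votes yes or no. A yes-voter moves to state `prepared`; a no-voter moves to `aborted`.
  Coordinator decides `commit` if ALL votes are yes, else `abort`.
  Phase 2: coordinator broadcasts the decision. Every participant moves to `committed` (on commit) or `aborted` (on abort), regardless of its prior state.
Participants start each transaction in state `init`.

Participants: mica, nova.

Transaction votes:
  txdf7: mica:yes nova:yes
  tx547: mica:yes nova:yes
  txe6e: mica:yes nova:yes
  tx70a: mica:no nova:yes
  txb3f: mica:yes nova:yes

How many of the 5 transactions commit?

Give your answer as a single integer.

txdf7: all yes -> commit (commits=1)
tx547: all yes -> commit (commits=2)
txe6e: all yes -> commit (commits=3)
tx70a: no from mica -> abort (commits=3)
txb3f: all yes -> commit (commits=4)

Answer: 4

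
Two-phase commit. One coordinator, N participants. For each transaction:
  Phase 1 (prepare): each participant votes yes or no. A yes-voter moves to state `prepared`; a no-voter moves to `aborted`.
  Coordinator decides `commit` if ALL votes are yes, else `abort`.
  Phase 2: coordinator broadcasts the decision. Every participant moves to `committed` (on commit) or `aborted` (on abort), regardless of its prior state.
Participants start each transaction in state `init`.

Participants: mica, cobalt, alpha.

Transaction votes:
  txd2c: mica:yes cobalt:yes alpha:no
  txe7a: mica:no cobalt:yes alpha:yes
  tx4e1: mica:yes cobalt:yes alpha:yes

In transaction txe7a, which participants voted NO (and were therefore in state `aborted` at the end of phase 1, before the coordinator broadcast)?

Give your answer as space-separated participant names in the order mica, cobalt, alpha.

Txn txe7a phase 1: mica no -> aborted; cobalt yes -> prepared; alpha yes -> prepared

Answer: mica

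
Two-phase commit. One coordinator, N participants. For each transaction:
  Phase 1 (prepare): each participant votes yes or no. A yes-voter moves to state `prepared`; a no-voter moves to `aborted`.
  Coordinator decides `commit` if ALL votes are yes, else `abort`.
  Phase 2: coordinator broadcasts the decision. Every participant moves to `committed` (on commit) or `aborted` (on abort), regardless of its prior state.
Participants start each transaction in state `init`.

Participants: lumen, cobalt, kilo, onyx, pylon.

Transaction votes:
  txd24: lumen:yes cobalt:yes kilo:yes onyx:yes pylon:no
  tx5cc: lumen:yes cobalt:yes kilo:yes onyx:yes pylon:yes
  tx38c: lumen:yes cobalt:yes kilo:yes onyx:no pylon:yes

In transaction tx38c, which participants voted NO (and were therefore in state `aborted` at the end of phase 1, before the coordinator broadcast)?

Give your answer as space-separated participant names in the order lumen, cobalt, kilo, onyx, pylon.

Answer: onyx

Derivation:
Txn tx38c phase 1: lumen yes -> prepared; cobalt yes -> prepared; kilo yes -> prepared; onyx no -> aborted; pylon yes -> prepared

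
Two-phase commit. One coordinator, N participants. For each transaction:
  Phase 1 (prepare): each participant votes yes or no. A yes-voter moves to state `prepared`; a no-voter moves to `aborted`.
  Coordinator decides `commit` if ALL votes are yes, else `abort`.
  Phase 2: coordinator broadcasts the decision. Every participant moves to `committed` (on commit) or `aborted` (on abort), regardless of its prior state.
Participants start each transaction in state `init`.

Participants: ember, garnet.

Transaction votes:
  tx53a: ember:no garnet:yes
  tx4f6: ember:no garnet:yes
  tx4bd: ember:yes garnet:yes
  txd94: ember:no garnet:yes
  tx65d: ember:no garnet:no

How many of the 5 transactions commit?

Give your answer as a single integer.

Answer: 1

Derivation:
tx53a: no from ember -> abort (commits=0)
tx4f6: no from ember -> abort (commits=0)
tx4bd: all yes -> commit (commits=1)
txd94: no from ember -> abort (commits=1)
tx65d: no from ember, garnet -> abort (commits=1)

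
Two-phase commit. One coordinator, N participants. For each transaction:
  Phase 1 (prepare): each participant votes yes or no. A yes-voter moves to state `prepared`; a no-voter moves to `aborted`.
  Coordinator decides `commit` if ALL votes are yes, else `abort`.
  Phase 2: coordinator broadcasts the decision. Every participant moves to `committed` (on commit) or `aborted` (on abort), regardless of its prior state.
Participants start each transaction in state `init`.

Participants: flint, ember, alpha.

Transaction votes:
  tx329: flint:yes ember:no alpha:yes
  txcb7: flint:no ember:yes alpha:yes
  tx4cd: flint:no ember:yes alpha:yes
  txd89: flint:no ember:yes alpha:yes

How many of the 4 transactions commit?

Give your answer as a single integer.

Answer: 0

Derivation:
tx329: no from ember -> abort (commits=0)
txcb7: no from flint -> abort (commits=0)
tx4cd: no from flint -> abort (commits=0)
txd89: no from flint -> abort (commits=0)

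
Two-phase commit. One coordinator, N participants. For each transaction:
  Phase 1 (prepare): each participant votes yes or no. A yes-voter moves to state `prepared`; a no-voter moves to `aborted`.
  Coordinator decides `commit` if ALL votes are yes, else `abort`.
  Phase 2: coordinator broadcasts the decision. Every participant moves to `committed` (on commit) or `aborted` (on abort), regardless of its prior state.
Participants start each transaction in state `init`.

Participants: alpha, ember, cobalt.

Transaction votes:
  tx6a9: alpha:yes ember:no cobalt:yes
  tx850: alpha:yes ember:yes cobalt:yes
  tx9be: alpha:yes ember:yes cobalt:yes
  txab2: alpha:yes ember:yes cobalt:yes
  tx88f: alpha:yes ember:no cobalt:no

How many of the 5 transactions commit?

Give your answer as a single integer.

tx6a9: no from ember -> abort (commits=0)
tx850: all yes -> commit (commits=1)
tx9be: all yes -> commit (commits=2)
txab2: all yes -> commit (commits=3)
tx88f: no from ember, cobalt -> abort (commits=3)

Answer: 3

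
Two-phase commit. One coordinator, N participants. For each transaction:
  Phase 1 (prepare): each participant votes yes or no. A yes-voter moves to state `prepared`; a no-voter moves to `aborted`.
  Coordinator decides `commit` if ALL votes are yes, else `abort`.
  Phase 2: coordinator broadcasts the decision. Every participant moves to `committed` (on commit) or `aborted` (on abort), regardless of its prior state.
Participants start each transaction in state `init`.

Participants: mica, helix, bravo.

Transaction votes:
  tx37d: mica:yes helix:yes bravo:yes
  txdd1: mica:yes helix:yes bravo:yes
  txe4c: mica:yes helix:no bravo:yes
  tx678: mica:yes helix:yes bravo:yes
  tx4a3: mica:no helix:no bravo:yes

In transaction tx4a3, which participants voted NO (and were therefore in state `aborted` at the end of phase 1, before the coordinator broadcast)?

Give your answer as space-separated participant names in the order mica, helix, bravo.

Answer: mica helix

Derivation:
Txn tx4a3 phase 1: mica no -> aborted; helix no -> aborted; bravo yes -> prepared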